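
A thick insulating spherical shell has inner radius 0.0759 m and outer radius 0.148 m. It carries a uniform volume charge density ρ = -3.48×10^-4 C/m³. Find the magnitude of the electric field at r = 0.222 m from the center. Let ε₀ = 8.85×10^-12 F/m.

|E| ≈ 7.46×10^5 V/m

Take a concentric spherical Gaussian surface of radius r = 0.222 m (r > 0.148 m, enclosing the whole shell).
Q_enc = ρ·(4π/3)(b³ − a³) = (-3.48×10^-4)·(4π/3)·((0.148)³ − (0.0759)³) = -4.088×10^-6 C.
Since E is radial and uniform over the Gaussian sphere, Φ = E·4πr² = Q_enc/ε₀.
E = |Q_enc|/(4πε₀r²) = (4.088e-6)/(4π·8.85×10^-12·(0.222)²) = 7.46×10^5 N/C.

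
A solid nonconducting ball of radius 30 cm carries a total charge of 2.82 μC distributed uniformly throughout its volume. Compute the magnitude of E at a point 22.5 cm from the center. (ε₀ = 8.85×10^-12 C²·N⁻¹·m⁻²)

|E| = 2.11×10^5 N/C

Take a concentric spherical Gaussian surface of radius r = 22.5 cm (r < R).
Only the charge within r is enclosed: Q_enc = Q·(r/R)³ = (2.82 μC)·(22.5 cm/30 cm)³ = 1.19e-6 C.
Since E is radial and uniform over the Gaussian sphere, Φ = E·4πr² = Q_enc/ε₀.
E = |Q_enc|/(4πε₀r²) = (1.19×10^-6)/(4π·8.85×10^-12·(0.225)²) = 2.11×10^5 N/C.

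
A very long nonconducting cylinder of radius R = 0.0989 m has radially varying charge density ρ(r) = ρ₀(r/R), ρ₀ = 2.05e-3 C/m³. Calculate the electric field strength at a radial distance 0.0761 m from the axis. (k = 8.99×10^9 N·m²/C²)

E ≈ 4.52×10^6 N/C

Choose a coaxial cylinder of radius r = 0.0761 m (arbitrary length L) as the Gaussian surface (r < R).
λ_enc = ∫₀^r ρ(r')·2πr' dr' = (2πρ₀/R)·r^3/3 = 1.913×10^-5 C/m.
Since E is radial and uniform over the curved surface, Φ = E·2πrL = Q_enc/ε₀ = λ_enc L/ε₀.
E = 2k|λ_enc|/r = 2(8.99×10^9)(1.913e-5)/(0.0761) = 4.52×10^6 N/C.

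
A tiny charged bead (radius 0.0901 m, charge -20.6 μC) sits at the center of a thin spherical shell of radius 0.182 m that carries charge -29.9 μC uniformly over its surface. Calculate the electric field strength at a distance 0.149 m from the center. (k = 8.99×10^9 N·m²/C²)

|E| = 8.34×10^6 V/m

Use a concentric Gaussian sphere at r = 0.149 m (between the bodies, 0.0901 m < r < 0.182 m).
Only the inner charge is enclosed; the outer shell contributes nothing inside itself. Q_enc = -20.6 μC = -2.06×10^-5 C.
By Gauss's law, ∮E·dA = E·4πr² = Q_enc/ε₀.
E = k|Q_enc|/r² = (8.99×10^9)(2.06×10^-5)/(0.149)² = 8.34e6 N/C.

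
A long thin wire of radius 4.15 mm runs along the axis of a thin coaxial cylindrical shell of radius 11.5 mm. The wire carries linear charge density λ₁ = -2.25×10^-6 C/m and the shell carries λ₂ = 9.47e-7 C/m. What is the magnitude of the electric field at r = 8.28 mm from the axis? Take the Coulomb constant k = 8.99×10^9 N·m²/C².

E ≈ 4.89e6 V/m

By cylindrical symmetry E is radial; use a coaxial Gaussian cylinder of radius 8.28 mm and length L (between the conductors, 4.15 mm < r < 11.5 mm).
Only the inner wire is enclosed; the outer shell contributes nothing inside itself. λ_enc = λ₁ = -2.25×10^-6 C/m.
Gauss's law: E·2πrL = λ_enc L/ε₀.
E = 2k|λ_enc|/r = 2(8.99×10^9)(2.25e-6)/(0.00828) = 4.89×10^6 N/C.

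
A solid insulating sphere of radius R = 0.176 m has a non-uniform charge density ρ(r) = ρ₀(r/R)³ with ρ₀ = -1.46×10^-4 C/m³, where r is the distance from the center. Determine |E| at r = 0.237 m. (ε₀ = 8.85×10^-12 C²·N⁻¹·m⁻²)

Take a concentric spherical Gaussian surface of radius r = 0.237 m (r > R, all charge enclosed).
Q_enc = 4π ∫₀^R ρ₀(r'/R)^3 r'² dr' = 4πρ₀R³/6 = -1.667×10^-6 C.
Gauss's law: E·4πr² = Q_enc/ε₀.
E = |Q_enc|/(4πε₀r²) = (1.667×10^-6)/(4π·8.85×10^-12·(0.237)²) = 2.67×10^5 N/C.

E ≈ 2.67×10^5 N/C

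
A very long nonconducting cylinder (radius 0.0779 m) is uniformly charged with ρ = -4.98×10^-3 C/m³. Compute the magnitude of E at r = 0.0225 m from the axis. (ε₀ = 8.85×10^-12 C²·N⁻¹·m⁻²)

E = 6.33×10^6 N/C

Choose a coaxial cylinder of radius r = 0.0225 m (arbitrary length L) as the Gaussian surface (r < R).
Enclosed charge per unit length: λ_enc = ρ·πr² = (-4.98×10^-3)π(0.0225)² = -7.92×10^-6 C/m.
Applying ∮E·dA = Q_enc/ε₀ with the end caps contributing no flux:
E = |λ_enc|/(2πε₀r) = (7.92×10^-6)/(2π·8.85×10^-12·0.0225) = 6.33×10^6 N/C.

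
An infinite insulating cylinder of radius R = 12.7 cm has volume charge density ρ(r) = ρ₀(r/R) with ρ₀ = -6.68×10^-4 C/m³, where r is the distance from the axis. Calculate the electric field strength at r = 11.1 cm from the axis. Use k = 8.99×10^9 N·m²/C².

Take a coaxial cylindrical Gaussian surface of radius r = 11.1 cm and length L (r < R).
λ_enc = ∫₀^r ρ(r')·2πr' dr' = (2πρ₀/R)·r^3/3 = -1.507e-5 C/m.
By Gauss's law (flux through the curved wall only), E·2πrL = λ_enc L/ε₀.
E = 2k|λ_enc|/r = 2(8.99×10^9)(1.507×10^-5)/(0.111) = 2.44×10^6 N/C.

E = 2.44×10^6 N/C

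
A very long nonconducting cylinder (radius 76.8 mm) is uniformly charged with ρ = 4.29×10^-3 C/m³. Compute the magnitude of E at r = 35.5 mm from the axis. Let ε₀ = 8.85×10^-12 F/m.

Choose a coaxial cylinder of radius r = 35.5 mm (arbitrary length L) as the Gaussian surface (r < R).
Enclosed charge per unit length: λ_enc = ρ·πr² = (4.29×10^-3)π(0.0355)² = 1.698e-5 C/m.
Gauss's law: E·2πrL = λ_enc L/ε₀.
E = |λ_enc|/(2πε₀r) = (1.698×10^-5)/(2π·8.85×10^-12·0.0355) = 8.60e6 N/C.

8.60×10^6 N/C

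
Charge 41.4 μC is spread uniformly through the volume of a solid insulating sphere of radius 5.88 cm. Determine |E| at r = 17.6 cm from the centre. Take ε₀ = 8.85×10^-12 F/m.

|E| = 1.20e7 N/C

Use a concentric Gaussian sphere at r = 17.6 cm (r > R, so the entire charge is enclosed).
Q_enc = 41.4 μC = 4.14×10^-5 C.
Applying ∮E·dA = Q_enc/ε₀ with Φ = E(4πr²):
E = |Q_enc|/(4πε₀r²) = (4.14e-5)/(4π·8.85×10^-12·(0.176)²) = 1.20×10^7 N/C.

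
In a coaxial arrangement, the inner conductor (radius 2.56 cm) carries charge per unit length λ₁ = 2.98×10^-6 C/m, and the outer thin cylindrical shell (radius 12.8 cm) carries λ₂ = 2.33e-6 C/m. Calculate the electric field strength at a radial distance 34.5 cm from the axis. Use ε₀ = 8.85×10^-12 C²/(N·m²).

E = 2.77e5 V/m

By cylindrical symmetry E is radial; use a coaxial Gaussian cylinder of radius 34.5 cm and length L (r > 12.8 cm, enclosing both).
λ_enc = λ₁ + λ₂ = (2.98×10^-6) + (2.33×10^-6) = 5.31×10^-6 C/m.
Applying ∮E·dA = Q_enc/ε₀ with the end caps contributing no flux:
E = |λ_enc|/(2πε₀r) = (5.31×10^-6)/(2π·8.85×10^-12·0.345) = 2.77e5 N/C.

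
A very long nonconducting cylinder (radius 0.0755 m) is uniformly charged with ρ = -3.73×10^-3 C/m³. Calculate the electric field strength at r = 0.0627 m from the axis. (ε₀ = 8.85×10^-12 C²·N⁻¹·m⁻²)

1.32×10^7 N/C

By cylindrical symmetry E is radial; use a coaxial Gaussian cylinder of radius 0.0627 m and length L (r < R).
Charge inside radius r per length L is ρ·πr²·L, so λ_enc = ρπr² = -4.607×10^-5 C/m.
By Gauss's law (flux through the curved wall only), E·2πrL = λ_enc L/ε₀.
E = |λ_enc|/(2πε₀r) = (4.607×10^-5)/(2π·8.85×10^-12·0.0627) = 1.32×10^7 N/C.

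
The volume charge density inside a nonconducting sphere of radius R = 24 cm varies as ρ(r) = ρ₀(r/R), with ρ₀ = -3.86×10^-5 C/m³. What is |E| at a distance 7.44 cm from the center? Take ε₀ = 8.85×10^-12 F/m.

Use a concentric Gaussian sphere at r = 7.44 cm (r < R).
Q_enc = ∫₀^r ρ(r')·4πr'² dr' = (4πρ₀/R) ∫₀^r r'^3 dr' = 4πρ₀ r^4/(4·R) = -1.548×10^-8 C.
Since E is radial and uniform over the Gaussian sphere, Φ = E·4πr² = Q_enc/ε₀.
E = |Q_enc|/(4πε₀r²) = (1.548e-8)/(4π·8.85×10^-12·(0.0744)²) = 2.51×10^4 N/C.

|E| = 2.51e4 N/C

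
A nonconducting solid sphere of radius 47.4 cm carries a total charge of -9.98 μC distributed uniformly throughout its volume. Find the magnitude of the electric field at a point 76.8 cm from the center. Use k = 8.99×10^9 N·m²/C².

Use a concentric Gaussian sphere at r = 76.8 cm (r > R, so the entire charge is enclosed).
Q_enc = -9.98 μC = -9.98×10^-6 C.
Since E is radial and uniform over the Gaussian sphere, Φ = E·4πr² = Q_enc/ε₀.
E = k|Q_enc|/r² = (8.99×10^9)(9.98×10^-6)/(0.768)² = 1.52×10^5 N/C.

1.52×10^5 V/m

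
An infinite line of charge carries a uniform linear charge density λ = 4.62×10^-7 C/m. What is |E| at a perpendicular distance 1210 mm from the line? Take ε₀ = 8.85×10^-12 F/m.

Take a coaxial cylindrical Gaussian surface of radius r = 1210 mm and length L.
Q_enc = λL, so λ_enc = 4.62e-7 C/m.
By Gauss's law (flux through the curved wall only), E·2πrL = λ_enc L/ε₀.
E = |λ_enc|/(2πε₀r) = (4.62×10^-7)/(2π·8.85×10^-12·1.21) = 6.87×10^3 N/C.

E ≈ 6.87e3 V/m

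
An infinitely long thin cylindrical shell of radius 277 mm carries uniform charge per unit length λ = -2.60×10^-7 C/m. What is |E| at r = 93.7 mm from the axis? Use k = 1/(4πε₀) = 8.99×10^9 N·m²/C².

Take a coaxial cylindrical Gaussian surface of radius r = 93.7 mm and length L (r < 277 mm, inside the shell).
No charge is enclosed, so Gauss's law gives E·2πrL = 0 ⇒ E = 0.

|E| = 0 N/C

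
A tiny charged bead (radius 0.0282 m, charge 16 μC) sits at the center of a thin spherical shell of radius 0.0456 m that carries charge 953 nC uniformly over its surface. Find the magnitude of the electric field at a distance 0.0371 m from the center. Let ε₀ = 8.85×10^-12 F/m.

|E| ≈ 1.05×10^8 N/C

Take a concentric spherical Gaussian surface of radius r = 0.0371 m (between the bodies, 0.0282 m < r < 0.0456 m).
The shell at 0.0456 m lies outside the Gaussian surface, so Q_enc = 16 μC = 1.60×10^-5 C.
Since E is radial and uniform over the Gaussian sphere, Φ = E·4πr² = Q_enc/ε₀.
E = |Q_enc|/(4πε₀r²) = (1.60e-5)/(4π·8.85×10^-12·(0.0371)²) = 1.05×10^8 N/C.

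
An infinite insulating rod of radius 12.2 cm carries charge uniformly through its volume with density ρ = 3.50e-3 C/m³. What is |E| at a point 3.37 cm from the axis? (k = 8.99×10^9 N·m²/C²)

E = 6.66×10^6 N/C

Choose a coaxial cylinder of radius r = 3.37 cm (arbitrary length L) as the Gaussian surface (r < R).
Charge inside radius r per length L is ρ·πr²·L, so λ_enc = ρπr² = 1.249×10^-5 C/m.
By Gauss's law (flux through the curved wall only), E·2πrL = λ_enc L/ε₀.
E = 2k|λ_enc|/r = 2(8.99×10^9)(1.249e-5)/(0.0337) = 6.66e6 N/C.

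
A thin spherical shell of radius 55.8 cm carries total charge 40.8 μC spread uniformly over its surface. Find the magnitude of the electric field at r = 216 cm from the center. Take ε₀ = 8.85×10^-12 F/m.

E = 7.86e4 N/C

Symmetry ⇒ E = E(r) r̂. Gaussian sphere of radius r = 216 cm (r > 55.8 cm).
The entire shell is enclosed: Q_enc = 4.08×10^-5 C.
Applying ∮E·dA = Q_enc/ε₀ with Φ = E(4πr²):
E = |Q_enc|/(4πε₀r²) = (4.08×10^-5)/(4π·8.85×10^-12·(2.16)²) = 7.86×10^4 N/C.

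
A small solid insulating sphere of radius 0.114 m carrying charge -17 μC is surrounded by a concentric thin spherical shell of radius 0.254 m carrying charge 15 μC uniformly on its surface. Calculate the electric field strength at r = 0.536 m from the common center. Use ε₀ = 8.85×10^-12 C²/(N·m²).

E = 6.26×10^4 V/m

Take a concentric spherical Gaussian surface of radius r = 0.536 m (r > 0.254 m, enclosing both).
Q_enc = (-17 μC) + (15 μC) = -2.00×10^-6 C.
Since E is radial and uniform over the Gaussian sphere, Φ = E·4πr² = Q_enc/ε₀.
E = |Q_enc|/(4πε₀r²) = (2.00e-6)/(4π·8.85×10^-12·(0.536)²) = 6.26×10^4 N/C.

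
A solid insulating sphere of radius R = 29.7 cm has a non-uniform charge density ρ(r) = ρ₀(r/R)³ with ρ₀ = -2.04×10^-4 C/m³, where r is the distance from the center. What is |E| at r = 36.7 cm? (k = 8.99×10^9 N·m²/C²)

|E| = 7.47×10^5 V/m

Use a concentric Gaussian sphere at r = 36.7 cm (r > R, all charge enclosed).
Q_enc = 4π ∫₀^R ρ₀(r'/R)^3 r'² dr' = 4πρ₀R³/6 = -1.119×10^-5 C.
Since E is radial and uniform over the Gaussian sphere, Φ = E·4πr² = Q_enc/ε₀.
E = k|Q_enc|/r² = (8.99×10^9)(1.119e-5)/(0.367)² = 7.47×10^5 N/C.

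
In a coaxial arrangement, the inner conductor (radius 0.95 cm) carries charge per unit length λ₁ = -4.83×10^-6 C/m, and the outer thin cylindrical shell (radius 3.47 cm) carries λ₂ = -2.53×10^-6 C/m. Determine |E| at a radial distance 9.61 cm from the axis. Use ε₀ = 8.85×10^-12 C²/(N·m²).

By cylindrical symmetry E is radial; use a coaxial Gaussian cylinder of radius 9.61 cm and length L (r > 3.47 cm, enclosing both).
λ_enc = λ₁ + λ₂ = (-4.83×10^-6) + (-2.53e-6) = -7.36×10^-6 C/m.
Since E is radial and uniform over the curved surface, Φ = E·2πrL = Q_enc/ε₀ = λ_enc L/ε₀.
E = |λ_enc|/(2πε₀r) = (7.36e-6)/(2π·8.85×10^-12·0.0961) = 1.38e6 N/C.

|E| ≈ 1.38×10^6 V/m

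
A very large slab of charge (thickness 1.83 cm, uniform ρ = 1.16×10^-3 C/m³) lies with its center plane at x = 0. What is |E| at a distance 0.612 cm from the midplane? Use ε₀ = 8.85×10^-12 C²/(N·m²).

8.02×10^5 V/m

By symmetry E is perpendicular to the slab. A Gaussian pillbox from −0.612 cm to +0.612 cm (face area A) lies entirely within the slab.
Q_enc = ρ·(2x)·A and flux = 2EA, so 2EA = 2ρxA/ε₀ ⇒ E = |ρ|x/ε₀.
E = (1.16×10^-3)(0.00612)/(8.85×10^-12) = 8.02e5 N/C.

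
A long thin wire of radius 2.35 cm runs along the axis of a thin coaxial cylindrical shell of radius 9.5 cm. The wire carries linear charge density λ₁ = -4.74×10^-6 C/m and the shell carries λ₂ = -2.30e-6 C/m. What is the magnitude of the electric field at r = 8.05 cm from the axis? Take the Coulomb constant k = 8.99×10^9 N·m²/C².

Coaxial Gaussian cylinder, radius r = 8.05 cm, length L (between the conductors, 2.35 cm < r < 9.5 cm).
Only the inner wire is enclosed; the outer shell contributes nothing inside itself. λ_enc = λ₁ = -4.74e-6 C/m.
Applying ∮E·dA = Q_enc/ε₀ with the end caps contributing no flux:
E = 2k|λ_enc|/r = 2(8.99×10^9)(4.74×10^-6)/(0.0805) = 1.06×10^6 N/C.

|E| = 1.06×10^6 N/C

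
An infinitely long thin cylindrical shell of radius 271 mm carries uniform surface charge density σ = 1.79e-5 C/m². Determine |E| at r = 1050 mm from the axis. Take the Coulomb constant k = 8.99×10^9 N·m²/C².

Take a coaxial cylindrical Gaussian surface of radius r = 1050 mm and length L (r > 271 mm).
The whole shell is enclosed: λ_enc = σ·2πR = (1.79e-5)·2π·(0.271) = 3.048×10^-5 C/m.
Gauss's law: E·2πrL = λ_enc L/ε₀.
E = 2k|λ_enc|/r = 2(8.99×10^9)(3.048×10^-5)/(1.05) = 5.22e5 N/C.

|E| = 5.22e5 V/m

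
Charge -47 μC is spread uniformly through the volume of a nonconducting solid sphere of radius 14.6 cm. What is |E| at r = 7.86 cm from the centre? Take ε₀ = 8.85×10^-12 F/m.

|E| = 1.07e7 N/C

By spherical symmetry E is radial; choose a Gaussian sphere of radius r = 7.86 cm (r < R).
For a uniform sphere the enclosed fraction is (r/R)³, so Q_enc = (-47 μC)(0.0786/0.146)³ = -7.333e-6 C.
Applying ∮E·dA = Q_enc/ε₀ with Φ = E(4πr²):
E = |Q_enc|/(4πε₀r²) = (7.333e-6)/(4π·8.85×10^-12·(0.0786)²) = 1.07×10^7 N/C.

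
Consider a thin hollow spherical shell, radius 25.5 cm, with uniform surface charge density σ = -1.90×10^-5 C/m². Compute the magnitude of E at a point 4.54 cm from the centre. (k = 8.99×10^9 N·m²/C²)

Symmetry ⇒ E = E(r) r̂. Gaussian sphere of radius r = 4.54 cm (inside the shell, r < 25.5 cm).
No charge lies within this surface, so Q_enc = 0 and Gauss's law gives E·4πr² = 0 ⇒ E = 0.

|E| = 0 N/C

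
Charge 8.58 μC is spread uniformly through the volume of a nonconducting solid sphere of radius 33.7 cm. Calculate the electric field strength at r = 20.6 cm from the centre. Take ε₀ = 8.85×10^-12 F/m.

4.15×10^5 N/C

Symmetry ⇒ E = E(r) r̂. Gaussian sphere of radius r = 20.6 cm (r < R).
Only the charge within r is enclosed: Q_enc = Q·(r/R)³ = (8.58 μC)·(20.6 cm/33.7 cm)³ = 1.96×10^-6 C.
Applying ∮E·dA = Q_enc/ε₀ with Φ = E(4πr²):
E = |Q_enc|/(4πε₀r²) = (1.96×10^-6)/(4π·8.85×10^-12·(0.206)²) = 4.15×10^5 N/C.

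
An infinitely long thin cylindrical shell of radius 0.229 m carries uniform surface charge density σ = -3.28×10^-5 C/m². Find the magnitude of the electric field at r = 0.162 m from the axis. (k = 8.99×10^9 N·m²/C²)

By cylindrical symmetry E is radial; use a coaxial Gaussian cylinder of radius 0.162 m and length L (r < 0.229 m, inside the shell).
All the surface charge lies outside this cylinder: Q_enc = 0, hence E = 0.

E = 0 (no enclosed charge)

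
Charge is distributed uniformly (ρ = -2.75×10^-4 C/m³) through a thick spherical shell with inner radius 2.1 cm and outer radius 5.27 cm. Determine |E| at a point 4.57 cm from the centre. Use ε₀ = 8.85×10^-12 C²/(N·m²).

|E| = 4.27e5 N/C

Take a concentric spherical Gaussian surface of radius r = 4.57 cm (within the shell material, 2.1 cm < r < 5.27 cm).
Enclosed charge is the volume from a to r: Q_enc = (4π/3)ρ(r³ − a³) = -9.928×10^-8 C.
Gauss's law: E·4πr² = Q_enc/ε₀.
E = |Q_enc|/(4πε₀r²) = (9.928e-8)/(4π·8.85×10^-12·(0.0457)²) = 4.27×10^5 N/C.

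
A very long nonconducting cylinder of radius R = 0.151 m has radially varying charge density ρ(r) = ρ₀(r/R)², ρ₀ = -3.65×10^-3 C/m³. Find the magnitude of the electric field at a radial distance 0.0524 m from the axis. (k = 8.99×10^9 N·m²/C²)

Choose a coaxial cylinder of radius r = 0.0524 m (arbitrary length L) as the Gaussian surface (r < R).
Integrating ρ over the cross-section to radius r: λ_enc = (2πρ₀/R²) ∫₀^r r'^3 dr' = 2πρ₀ r^4/(4·R²) = -1.896×10^-6 C/m.
Since E is radial and uniform over the curved surface, Φ = E·2πrL = Q_enc/ε₀ = λ_enc L/ε₀.
E = 2k|λ_enc|/r = 2(8.99×10^9)(1.896e-6)/(0.0524) = 6.50×10^5 N/C.

|E| ≈ 6.50×10^5 N/C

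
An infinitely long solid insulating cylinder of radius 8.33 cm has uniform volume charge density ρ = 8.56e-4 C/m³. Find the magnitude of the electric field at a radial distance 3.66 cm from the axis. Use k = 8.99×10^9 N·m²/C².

By cylindrical symmetry E is radial; use a coaxial Gaussian cylinder of radius 3.66 cm and length L (r < R).
Enclosed charge per unit length: λ_enc = ρ·πr² = (8.56×10^-4)π(0.0366)² = 3.602e-6 C/m.
Since E is radial and uniform over the curved surface, Φ = E·2πrL = Q_enc/ε₀ = λ_enc L/ε₀.
E = 2k|λ_enc|/r = 2(8.99×10^9)(3.602×10^-6)/(0.0366) = 1.77e6 N/C.

E ≈ 1.77×10^6 N/C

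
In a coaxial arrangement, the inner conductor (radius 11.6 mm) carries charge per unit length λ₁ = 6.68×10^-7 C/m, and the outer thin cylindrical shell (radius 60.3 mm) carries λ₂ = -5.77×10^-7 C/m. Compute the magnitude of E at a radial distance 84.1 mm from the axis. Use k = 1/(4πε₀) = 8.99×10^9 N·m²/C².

Take a coaxial cylindrical Gaussian surface of radius r = 84.1 mm and length L (r > 60.3 mm, enclosing both).
λ_enc = λ₁ + λ₂ = (6.68×10^-7) + (-5.77×10^-7) = 9.10×10^-8 C/m.
By Gauss's law (flux through the curved wall only), E·2πrL = λ_enc L/ε₀.
E = 2k|λ_enc|/r = 2(8.99×10^9)(9.10×10^-8)/(0.0841) = 1.95e4 N/C.

E = 1.95×10^4 N/C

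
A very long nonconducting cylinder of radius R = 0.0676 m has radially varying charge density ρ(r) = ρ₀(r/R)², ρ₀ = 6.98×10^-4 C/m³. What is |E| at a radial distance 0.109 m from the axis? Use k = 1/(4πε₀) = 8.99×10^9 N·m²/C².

By cylindrical symmetry E is radial; use a coaxial Gaussian cylinder of radius 0.109 m and length L (r > R, full charge per length enclosed).
λ_enc = 2π ∫₀^R ρ₀(r'/R)^2 r' dr' = 2πρ₀R²/4 = 5.01×10^-6 C/m.
Since E is radial and uniform over the curved surface, Φ = E·2πrL = Q_enc/ε₀ = λ_enc L/ε₀.
E = 2k|λ_enc|/r = 2(8.99×10^9)(5.01×10^-6)/(0.109) = 8.26×10^5 N/C.

|E| = 8.26e5 N/C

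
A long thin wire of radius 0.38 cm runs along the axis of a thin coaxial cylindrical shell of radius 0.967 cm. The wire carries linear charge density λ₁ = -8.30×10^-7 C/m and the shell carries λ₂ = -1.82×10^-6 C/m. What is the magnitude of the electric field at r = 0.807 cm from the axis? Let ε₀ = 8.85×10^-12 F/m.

Coaxial Gaussian cylinder, radius r = 0.807 cm, length L (between the conductors, 0.38 cm < r < 0.967 cm).
The shell at 0.967 cm lies outside the Gaussian surface, so λ_enc = λ₁ = -8.30e-7 C/m.
By Gauss's law (flux through the curved wall only), E·2πrL = λ_enc L/ε₀.
E = |λ_enc|/(2πε₀r) = (8.30×10^-7)/(2π·8.85×10^-12·0.00807) = 1.85e6 N/C.

1.85e6 N/C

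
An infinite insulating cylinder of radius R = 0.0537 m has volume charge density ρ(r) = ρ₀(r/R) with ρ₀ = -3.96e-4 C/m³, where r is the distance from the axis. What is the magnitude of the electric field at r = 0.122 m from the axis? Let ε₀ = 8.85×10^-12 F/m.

Take a coaxial cylindrical Gaussian surface of radius r = 0.122 m and length L (r > R, full charge per length enclosed).
λ_enc = 2π ∫₀^R ρ₀(r'/R)^1 r' dr' = 2πρ₀R²/3 = -2.392×10^-6 C/m.
By Gauss's law (flux through the curved wall only), E·2πrL = λ_enc L/ε₀.
E = |λ_enc|/(2πε₀r) = (2.392×10^-6)/(2π·8.85×10^-12·0.122) = 3.53e5 N/C.

3.53×10^5 V/m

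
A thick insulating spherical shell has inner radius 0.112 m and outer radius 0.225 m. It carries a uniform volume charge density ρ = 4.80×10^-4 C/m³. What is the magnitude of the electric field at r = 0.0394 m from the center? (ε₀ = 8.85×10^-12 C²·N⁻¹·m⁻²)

Use a concentric Gaussian sphere at r = 0.0394 m (r < 0.112 m, inside the empty cavity).
Q_enc = 0 (all charge lies at larger r); Gauss's law gives E = 0.

E = 0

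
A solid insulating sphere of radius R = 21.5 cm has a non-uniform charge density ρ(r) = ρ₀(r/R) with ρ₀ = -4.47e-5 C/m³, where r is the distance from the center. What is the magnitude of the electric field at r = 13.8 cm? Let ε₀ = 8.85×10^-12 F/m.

|E| ≈ 1.12×10^5 N/C

Use a concentric Gaussian sphere at r = 13.8 cm (r < R).
Q_enc = ∫₀^r ρ(r')·4πr'² dr' = (4πρ₀/R) ∫₀^r r'^3 dr' = 4πρ₀ r^4/(4·R) = -2.369e-7 C.
Gauss's law: E·4πr² = Q_enc/ε₀.
E = |Q_enc|/(4πε₀r²) = (2.369e-7)/(4π·8.85×10^-12·(0.138)²) = 1.12e5 N/C.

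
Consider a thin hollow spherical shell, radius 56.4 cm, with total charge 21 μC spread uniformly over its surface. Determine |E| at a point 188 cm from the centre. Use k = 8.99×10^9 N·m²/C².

Take a concentric spherical Gaussian surface of radius r = 188 cm (r > 56.4 cm).
The entire shell is enclosed: Q_enc = 2.10e-5 C.
By Gauss's law, ∮E·dA = E·4πr² = Q_enc/ε₀.
E = k|Q_enc|/r² = (8.99×10^9)(2.10×10^-5)/(1.88)² = 5.34×10^4 N/C.

E = 5.34e4 N/C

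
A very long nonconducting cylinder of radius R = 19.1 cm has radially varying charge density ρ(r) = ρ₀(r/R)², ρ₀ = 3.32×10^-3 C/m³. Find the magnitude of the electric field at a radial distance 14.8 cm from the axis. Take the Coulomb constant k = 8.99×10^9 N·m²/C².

By cylindrical symmetry E is radial; use a coaxial Gaussian cylinder of radius 14.8 cm and length L (r < R).
Integrating ρ over the cross-section to radius r: λ_enc = (2πρ₀/R²) ∫₀^r r'^3 dr' = 2πρ₀ r^4/(4·R²) = 6.859×10^-5 C/m.
Applying ∮E·dA = Q_enc/ε₀ with the end caps contributing no flux:
E = 2k|λ_enc|/r = 2(8.99×10^9)(6.859e-5)/(0.148) = 8.33e6 N/C.

E ≈ 8.33e6 N/C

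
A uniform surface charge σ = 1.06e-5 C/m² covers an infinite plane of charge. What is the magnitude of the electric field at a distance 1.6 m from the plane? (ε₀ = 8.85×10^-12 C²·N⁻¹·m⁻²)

E ≈ 5.99×10^5 V/m

The symmetry is planar: E is normal to the sheet and the same magnitude on both sides. Take a pillbox straddling the sheet with end-cap area A.
Only the two end caps contribute flux: Φ = 2EA. With Q_enc = σA, Gauss's law gives E = |σ|/(2ε₀).
E = |σ|/(2ε₀) = (1.06×10^-5)/(2·8.85×10^-12) = 5.99e5 N/C.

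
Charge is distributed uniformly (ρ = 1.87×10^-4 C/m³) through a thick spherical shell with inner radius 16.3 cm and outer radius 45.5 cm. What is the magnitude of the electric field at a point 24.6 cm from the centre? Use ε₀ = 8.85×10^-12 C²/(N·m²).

1.23×10^6 V/m

Use a concentric Gaussian sphere at r = 24.6 cm (within the shell material, 16.3 cm < r < 45.5 cm).
Only the shell between 16.3 cm and r is enclosed: Q_enc = ρ·(4π/3)(r³ − a³) = (1.87×10^-4)·(4π/3)·((0.246)³ − (0.163)³) = 8.269e-6 C.
Applying ∮E·dA = Q_enc/ε₀ with Φ = E(4πr²):
E = |Q_enc|/(4πε₀r²) = (8.269e-6)/(4π·8.85×10^-12·(0.246)²) = 1.23×10^6 N/C.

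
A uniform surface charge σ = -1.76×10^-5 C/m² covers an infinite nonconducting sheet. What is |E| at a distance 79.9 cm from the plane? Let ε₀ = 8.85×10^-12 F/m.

The symmetry is planar: E is normal to the sheet and the same magnitude on both sides. Take a pillbox straddling the sheet with end-cap area A.
Flux Φ = 2EA and Q_enc = σA, so 2EA = σA/ε₀ ⇒ E = |σ|/(2ε₀), independent of distance.
E = |σ|/(2ε₀) = (1.76e-5)/(2·8.85×10^-12) = 9.94e5 N/C.

|E| = 9.94×10^5 N/C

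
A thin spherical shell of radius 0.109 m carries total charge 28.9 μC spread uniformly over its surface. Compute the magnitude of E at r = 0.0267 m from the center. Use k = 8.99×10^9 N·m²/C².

E = 0

Use a concentric Gaussian sphere at r = 0.0267 m (inside the shell, r < 0.109 m).
No charge lies within this surface, so Q_enc = 0 and Gauss's law gives E·4πr² = 0 ⇒ E = 0.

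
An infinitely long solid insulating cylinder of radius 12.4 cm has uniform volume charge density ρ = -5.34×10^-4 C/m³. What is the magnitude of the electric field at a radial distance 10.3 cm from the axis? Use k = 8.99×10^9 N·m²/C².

Coaxial Gaussian cylinder, radius r = 10.3 cm, length L (r < R).
Enclosed charge per unit length: λ_enc = ρ·πr² = (-5.34×10^-4)π(0.103)² = -1.78e-5 C/m.
Gauss's law: E·2πrL = λ_enc L/ε₀.
E = 2k|λ_enc|/r = 2(8.99×10^9)(1.78×10^-5)/(0.103) = 3.11e6 N/C.

|E| ≈ 3.11×10^6 N/C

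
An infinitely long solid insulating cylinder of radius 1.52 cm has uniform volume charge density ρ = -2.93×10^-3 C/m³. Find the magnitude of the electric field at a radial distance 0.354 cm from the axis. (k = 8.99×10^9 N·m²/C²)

E = 5.86e5 V/m

Take a coaxial cylindrical Gaussian surface of radius r = 0.354 cm and length L (r < R).
Enclosed charge per unit length: λ_enc = ρ·πr² = (-2.93×10^-3)π(0.00354)² = -1.154×10^-7 C/m.
By Gauss's law (flux through the curved wall only), E·2πrL = λ_enc L/ε₀.
E = 2k|λ_enc|/r = 2(8.99×10^9)(1.154e-7)/(0.00354) = 5.86×10^5 N/C.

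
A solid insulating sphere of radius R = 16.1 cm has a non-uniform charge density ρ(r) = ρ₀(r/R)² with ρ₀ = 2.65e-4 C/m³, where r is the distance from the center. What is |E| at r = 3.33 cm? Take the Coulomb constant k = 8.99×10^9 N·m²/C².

|E| = 8.53×10^3 V/m

Take a concentric spherical Gaussian surface of radius r = 3.33 cm (r < R).
Integrate the density: Q_enc = 4π ∫₀^r ρ₀(r'/R)^2 r'² dr' = 4πρ₀ r^5/(5·R²) = 1.052e-9 C.
By Gauss's law, ∮E·dA = E·4πr² = Q_enc/ε₀.
E = k|Q_enc|/r² = (8.99×10^9)(1.052×10^-9)/(0.0333)² = 8.53×10^3 N/C.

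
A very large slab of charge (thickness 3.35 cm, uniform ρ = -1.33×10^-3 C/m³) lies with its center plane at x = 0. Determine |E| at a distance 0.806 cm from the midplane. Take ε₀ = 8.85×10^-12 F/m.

|E| ≈ 1.21×10^6 V/m

By symmetry E is perpendicular to the slab. A Gaussian pillbox from −0.806 cm to +0.806 cm (face area A) lies entirely within the slab.
Q_enc = ρ·(2x)·A and flux = 2EA, so 2EA = 2ρxA/ε₀ ⇒ E = |ρ|x/ε₀.
E = (1.33e-3)(0.00806)/(8.85×10^-12) = 1.21e6 N/C.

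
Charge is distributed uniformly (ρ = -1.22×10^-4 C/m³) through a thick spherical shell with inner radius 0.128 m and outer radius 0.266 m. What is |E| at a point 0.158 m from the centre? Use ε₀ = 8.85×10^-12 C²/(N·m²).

Take a concentric spherical Gaussian surface of radius r = 0.158 m (within the shell material, 0.128 m < r < 0.266 m).
Enclosed charge is the volume from a to r: Q_enc = (4π/3)ρ(r³ − a³) = -9.44×10^-7 C.
Applying ∮E·dA = Q_enc/ε₀ with Φ = E(4πr²):
E = |Q_enc|/(4πε₀r²) = (9.44e-7)/(4π·8.85×10^-12·(0.158)²) = 3.40×10^5 N/C.

E = 3.40e5 V/m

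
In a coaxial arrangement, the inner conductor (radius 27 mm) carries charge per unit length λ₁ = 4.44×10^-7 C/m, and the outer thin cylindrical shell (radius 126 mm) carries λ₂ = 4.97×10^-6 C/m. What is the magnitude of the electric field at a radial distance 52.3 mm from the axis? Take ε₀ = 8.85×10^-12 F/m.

By cylindrical symmetry E is radial; use a coaxial Gaussian cylinder of radius 52.3 mm and length L (between the conductors, 27 mm < r < 126 mm).
Only the inner wire is enclosed; the outer shell contributes nothing inside itself. λ_enc = λ₁ = 4.44e-7 C/m.
By Gauss's law (flux through the curved wall only), E·2πrL = λ_enc L/ε₀.
E = |λ_enc|/(2πε₀r) = (4.44×10^-7)/(2π·8.85×10^-12·0.0523) = 1.53×10^5 N/C.

|E| ≈ 1.53×10^5 N/C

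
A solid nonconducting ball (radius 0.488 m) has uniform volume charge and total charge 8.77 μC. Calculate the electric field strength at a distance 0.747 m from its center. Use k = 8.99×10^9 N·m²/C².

By spherical symmetry E is radial; choose a Gaussian sphere of radius r = 0.747 m (r > R, so the entire charge is enclosed).
Q_enc = 8.77 μC = 8.77×10^-6 C.
By Gauss's law, ∮E·dA = E·4πr² = Q_enc/ε₀.
E = k|Q_enc|/r² = (8.99×10^9)(8.77e-6)/(0.747)² = 1.41e5 N/C.

E = 1.41×10^5 N/C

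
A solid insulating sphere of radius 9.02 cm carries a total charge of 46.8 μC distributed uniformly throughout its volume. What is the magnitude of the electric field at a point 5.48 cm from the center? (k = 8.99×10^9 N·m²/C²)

|E| ≈ 3.14e7 N/C

Symmetry ⇒ E = E(r) r̂. Gaussian sphere of radius r = 5.48 cm (r < R).
Only the charge within r is enclosed: Q_enc = Q·(r/R)³ = (46.8 μC)·(5.48 cm/9.02 cm)³ = 1.049×10^-5 C.
Gauss's law: E·4πr² = Q_enc/ε₀.
E = k|Q_enc|/r² = (8.99×10^9)(1.049×10^-5)/(0.0548)² = 3.14e7 N/C.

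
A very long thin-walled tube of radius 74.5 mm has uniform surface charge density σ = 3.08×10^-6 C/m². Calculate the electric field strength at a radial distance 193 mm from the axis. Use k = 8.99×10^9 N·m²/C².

1.34×10^5 N/C

Choose a coaxial cylinder of radius r = 193 mm (arbitrary length L) as the Gaussian surface (r > 74.5 mm).
The whole shell is enclosed: λ_enc = σ·2πR = (3.08×10^-6)·2π·(0.0745) = 1.442×10^-6 C/m.
Since E is radial and uniform over the curved surface, Φ = E·2πrL = Q_enc/ε₀ = λ_enc L/ε₀.
E = 2k|λ_enc|/r = 2(8.99×10^9)(1.442×10^-6)/(0.193) = 1.34e5 N/C.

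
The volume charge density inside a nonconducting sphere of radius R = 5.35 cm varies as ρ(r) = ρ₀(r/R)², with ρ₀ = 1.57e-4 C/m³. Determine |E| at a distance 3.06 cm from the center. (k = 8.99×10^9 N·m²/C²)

E ≈ 3.55×10^4 N/C

By spherical symmetry E is radial; choose a Gaussian sphere of radius r = 3.06 cm (r < R).
Q_enc = ∫₀^r ρ(r')·4πr'² dr' = (4πρ₀/R²) ∫₀^r r'^4 dr' = 4πρ₀ r^5/(5·R²) = 3.699×10^-9 C.
Since E is radial and uniform over the Gaussian sphere, Φ = E·4πr² = Q_enc/ε₀.
E = k|Q_enc|/r² = (8.99×10^9)(3.699e-9)/(0.0306)² = 3.55×10^4 N/C.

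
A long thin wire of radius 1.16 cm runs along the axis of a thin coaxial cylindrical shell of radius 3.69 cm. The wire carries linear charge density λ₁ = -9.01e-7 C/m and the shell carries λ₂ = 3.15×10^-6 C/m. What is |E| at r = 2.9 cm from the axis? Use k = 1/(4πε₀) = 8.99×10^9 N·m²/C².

Take a coaxial cylindrical Gaussian surface of radius r = 2.9 cm and length L (between the conductors, 1.16 cm < r < 3.69 cm).
Only the inner wire is enclosed; the outer shell contributes nothing inside itself. λ_enc = λ₁ = -9.01×10^-7 C/m.
By Gauss's law (flux through the curved wall only), E·2πrL = λ_enc L/ε₀.
E = 2k|λ_enc|/r = 2(8.99×10^9)(9.01×10^-7)/(0.029) = 5.59×10^5 N/C.

5.59×10^5 V/m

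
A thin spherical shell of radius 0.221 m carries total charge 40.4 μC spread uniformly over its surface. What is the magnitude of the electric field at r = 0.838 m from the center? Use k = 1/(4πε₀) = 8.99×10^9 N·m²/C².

5.17e5 V/m

Symmetry ⇒ E = E(r) r̂. Gaussian sphere of radius r = 0.838 m (r > 0.221 m).
The entire shell is enclosed: Q_enc = 4.04×10^-5 C.
By Gauss's law, ∮E·dA = E·4πr² = Q_enc/ε₀.
E = k|Q_enc|/r² = (8.99×10^9)(4.04e-5)/(0.838)² = 5.17×10^5 N/C.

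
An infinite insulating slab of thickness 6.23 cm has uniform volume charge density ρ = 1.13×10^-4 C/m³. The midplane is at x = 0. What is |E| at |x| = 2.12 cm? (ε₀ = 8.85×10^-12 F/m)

|E| ≈ 2.71×10^5 N/C

By symmetry E is perpendicular to the slab. A Gaussian pillbox from −2.12 cm to +2.12 cm (face area A) lies entirely within the slab.
Q_enc = ρ·(2x)·A and flux = 2EA, so 2EA = 2ρxA/ε₀ ⇒ E = |ρ|x/ε₀.
E = (1.13×10^-4)(0.0212)/(8.85×10^-12) = 2.71×10^5 N/C.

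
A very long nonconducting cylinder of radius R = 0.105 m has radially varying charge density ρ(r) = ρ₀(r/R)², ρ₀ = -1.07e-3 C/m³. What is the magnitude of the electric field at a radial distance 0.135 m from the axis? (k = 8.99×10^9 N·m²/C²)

2.47e6 V/m

Choose a coaxial cylinder of radius r = 0.135 m (arbitrary length L) as the Gaussian surface (r > R, full charge per length enclosed).
λ_enc = 2π ∫₀^R ρ₀(r'/R)^2 r' dr' = 2πρ₀R²/4 = -1.853×10^-5 C/m.
By Gauss's law (flux through the curved wall only), E·2πrL = λ_enc L/ε₀.
E = 2k|λ_enc|/r = 2(8.99×10^9)(1.853×10^-5)/(0.135) = 2.47×10^6 N/C.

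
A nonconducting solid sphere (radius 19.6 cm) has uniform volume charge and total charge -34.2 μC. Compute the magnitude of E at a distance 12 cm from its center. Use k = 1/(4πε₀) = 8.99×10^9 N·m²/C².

By spherical symmetry E is radial; choose a Gaussian sphere of radius r = 12 cm (r < R).
For a uniform sphere the enclosed fraction is (r/R)³, so Q_enc = (-34.2 μC)(0.12/0.196)³ = -7.849e-6 C.
By Gauss's law, ∮E·dA = E·4πr² = Q_enc/ε₀.
E = k|Q_enc|/r² = (8.99×10^9)(7.849×10^-6)/(0.12)² = 4.90×10^6 N/C.

E ≈ 4.90×10^6 N/C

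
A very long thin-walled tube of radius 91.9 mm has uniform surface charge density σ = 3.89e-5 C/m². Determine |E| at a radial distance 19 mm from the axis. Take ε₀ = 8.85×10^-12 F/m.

Coaxial Gaussian cylinder, radius r = 19 mm, length L (r < 91.9 mm, inside the shell).
All the surface charge lies outside this cylinder: Q_enc = 0, hence E = 0.

E = 0 (no enclosed charge)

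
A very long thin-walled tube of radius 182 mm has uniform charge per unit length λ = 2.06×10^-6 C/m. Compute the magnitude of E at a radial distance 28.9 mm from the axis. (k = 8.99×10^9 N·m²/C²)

|E| = 0 N/C

Take a coaxial cylindrical Gaussian surface of radius r = 28.9 mm and length L (r < 182 mm, inside the shell).
No charge is enclosed, so Gauss's law gives E·2πrL = 0 ⇒ E = 0.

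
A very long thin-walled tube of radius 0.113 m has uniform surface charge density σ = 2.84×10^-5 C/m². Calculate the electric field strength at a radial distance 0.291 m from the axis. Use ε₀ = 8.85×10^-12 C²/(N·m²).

Take a coaxial cylindrical Gaussian surface of radius r = 0.291 m and length L (r > 0.113 m).
The whole shell is enclosed: λ_enc = σ·2πR = (2.84×10^-5)·2π·(0.113) = 2.016×10^-5 C/m.
Since E is radial and uniform over the curved surface, Φ = E·2πrL = Q_enc/ε₀ = λ_enc L/ε₀.
E = |λ_enc|/(2πε₀r) = (2.016×10^-5)/(2π·8.85×10^-12·0.291) = 1.25e6 N/C.

1.25×10^6 N/C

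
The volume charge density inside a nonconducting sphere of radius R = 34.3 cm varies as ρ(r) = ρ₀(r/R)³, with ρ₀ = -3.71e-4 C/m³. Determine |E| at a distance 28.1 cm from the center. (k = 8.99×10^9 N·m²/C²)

Symmetry ⇒ E = E(r) r̂. Gaussian sphere of radius r = 28.1 cm (r < R).
Q_enc = ∫₀^r ρ(r')·4πr'² dr' = (4πρ₀/R³) ∫₀^r r'^5 dr' = 4πρ₀ r^6/(6·R³) = -9.48×10^-6 C.
Applying ∮E·dA = Q_enc/ε₀ with Φ = E(4πr²):
E = k|Q_enc|/r² = (8.99×10^9)(9.48×10^-6)/(0.281)² = 1.08e6 N/C.

|E| = 1.08×10^6 N/C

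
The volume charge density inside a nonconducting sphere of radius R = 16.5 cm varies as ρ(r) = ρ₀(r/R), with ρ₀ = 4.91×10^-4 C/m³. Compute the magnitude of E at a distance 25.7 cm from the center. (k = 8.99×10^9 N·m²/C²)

Use a concentric Gaussian sphere at r = 25.7 cm (r > R, all charge enclosed).
Q_enc = 4π ∫₀^R ρ₀(r'/R)^1 r'² dr' = 4πρ₀R³/4 = 6.929×10^-6 C.
Since E is radial and uniform over the Gaussian sphere, Φ = E·4πr² = Q_enc/ε₀.
E = k|Q_enc|/r² = (8.99×10^9)(6.929e-6)/(0.257)² = 9.43×10^5 N/C.

E ≈ 9.43×10^5 N/C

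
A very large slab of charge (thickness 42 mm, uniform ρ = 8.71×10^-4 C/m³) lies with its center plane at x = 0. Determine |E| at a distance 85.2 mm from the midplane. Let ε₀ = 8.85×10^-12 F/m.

The point |x| = 85.2 mm lies outside the slab (half-thickness 0.021 m). A symmetric pillbox spanning the full slab encloses Q_enc = ρ·d·A.
Flux = 2EA ⇒ E = |ρ|d/(2ε₀), independent of distance outside.
E = (8.71e-4)(0.042)/(2·8.85×10^-12) = 2.07e6 N/C.

E = 2.07×10^6 N/C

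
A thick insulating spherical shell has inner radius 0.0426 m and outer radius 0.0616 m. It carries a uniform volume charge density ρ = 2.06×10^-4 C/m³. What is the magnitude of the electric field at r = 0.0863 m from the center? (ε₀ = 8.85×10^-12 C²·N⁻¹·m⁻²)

By spherical symmetry E is radial; choose a Gaussian sphere of radius r = 0.0863 m (r > 0.0616 m, enclosing the whole shell).
Q_enc = ρ·(4π/3)(b³ − a³) = (2.06e-4)·(4π/3)·((0.0616)³ − (0.0426)³) = 1.35e-7 C.
Since E is radial and uniform over the Gaussian sphere, Φ = E·4πr² = Q_enc/ε₀.
E = |Q_enc|/(4πε₀r²) = (1.35×10^-7)/(4π·8.85×10^-12·(0.0863)²) = 1.63e5 N/C.

E ≈ 1.63e5 N/C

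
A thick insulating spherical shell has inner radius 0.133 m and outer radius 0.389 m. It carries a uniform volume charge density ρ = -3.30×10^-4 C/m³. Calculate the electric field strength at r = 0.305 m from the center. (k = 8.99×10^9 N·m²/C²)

Take a concentric spherical Gaussian surface of radius r = 0.305 m (within the shell material, 0.133 m < r < 0.389 m).
Enclosed charge is the volume from a to r: Q_enc = (4π/3)ρ(r³ − a³) = -3.597e-5 C.
Since E is radial and uniform over the Gaussian sphere, Φ = E·4πr² = Q_enc/ε₀.
E = k|Q_enc|/r² = (8.99×10^9)(3.597×10^-5)/(0.305)² = 3.48e6 N/C.

|E| = 3.48×10^6 N/C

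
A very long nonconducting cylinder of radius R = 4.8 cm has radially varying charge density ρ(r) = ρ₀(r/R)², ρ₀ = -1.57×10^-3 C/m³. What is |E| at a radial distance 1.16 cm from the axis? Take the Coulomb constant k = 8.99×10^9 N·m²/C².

3.00×10^4 N/C

Choose a coaxial cylinder of radius r = 1.16 cm (arbitrary length L) as the Gaussian surface (r < R).
Integrating ρ over the cross-section to radius r: λ_enc = (2πρ₀/R²) ∫₀^r r'^3 dr' = 2πρ₀ r^4/(4·R²) = -1.938e-8 C/m.
Since E is radial and uniform over the curved surface, Φ = E·2πrL = Q_enc/ε₀ = λ_enc L/ε₀.
E = 2k|λ_enc|/r = 2(8.99×10^9)(1.938e-8)/(0.0116) = 3.00e4 N/C.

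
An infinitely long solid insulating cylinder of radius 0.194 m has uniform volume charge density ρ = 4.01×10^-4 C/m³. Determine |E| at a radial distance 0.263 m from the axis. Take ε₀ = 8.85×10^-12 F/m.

Choose a coaxial cylinder of radius r = 0.263 m (arbitrary length L) as the Gaussian surface (r > 0.194 m, full cross-section enclosed).
λ_enc = ρ·πR² = (4.01×10^-4)π(0.194)² = 4.741×10^-5 C/m.
Since E is radial and uniform over the curved surface, Φ = E·2πrL = Q_enc/ε₀ = λ_enc L/ε₀.
E = |λ_enc|/(2πε₀r) = (4.741×10^-5)/(2π·8.85×10^-12·0.263) = 3.24×10^6 N/C.

E = 3.24×10^6 V/m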